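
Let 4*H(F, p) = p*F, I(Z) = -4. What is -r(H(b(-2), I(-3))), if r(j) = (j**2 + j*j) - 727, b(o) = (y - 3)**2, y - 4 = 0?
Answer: 725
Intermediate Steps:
y = 4 (y = 4 + 0 = 4)
b(o) = 1 (b(o) = (4 - 3)**2 = 1**2 = 1)
H(F, p) = F*p/4 (H(F, p) = (p*F)/4 = (F*p)/4 = F*p/4)
r(j) = -727 + 2*j**2 (r(j) = (j**2 + j**2) - 727 = 2*j**2 - 727 = -727 + 2*j**2)
-r(H(b(-2), I(-3))) = -(-727 + 2*((1/4)*1*(-4))**2) = -(-727 + 2*(-1)**2) = -(-727 + 2*1) = -(-727 + 2) = -1*(-725) = 725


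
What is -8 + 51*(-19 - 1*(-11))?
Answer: -416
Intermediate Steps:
-8 + 51*(-19 - 1*(-11)) = -8 + 51*(-19 + 11) = -8 + 51*(-8) = -8 - 408 = -416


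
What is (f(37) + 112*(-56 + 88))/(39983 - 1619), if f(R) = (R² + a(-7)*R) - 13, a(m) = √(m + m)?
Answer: 1235/9591 + 37*I*√14/38364 ≈ 0.12877 + 0.0036086*I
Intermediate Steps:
a(m) = √2*√m (a(m) = √(2*m) = √2*√m)
f(R) = -13 + R² + I*R*√14 (f(R) = (R² + (√2*√(-7))*R) - 13 = (R² + (√2*(I*√7))*R) - 13 = (R² + (I*√14)*R) - 13 = (R² + I*R*√14) - 13 = -13 + R² + I*R*√14)
(f(37) + 112*(-56 + 88))/(39983 - 1619) = ((-13 + 37² + I*37*√14) + 112*(-56 + 88))/(39983 - 1619) = ((-13 + 1369 + 37*I*√14) + 112*32)/38364 = ((1356 + 37*I*√14) + 3584)*(1/38364) = (4940 + 37*I*√14)*(1/38364) = 1235/9591 + 37*I*√14/38364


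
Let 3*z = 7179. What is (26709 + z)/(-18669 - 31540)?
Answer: -29102/50209 ≈ -0.57962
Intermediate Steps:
z = 2393 (z = (⅓)*7179 = 2393)
(26709 + z)/(-18669 - 31540) = (26709 + 2393)/(-18669 - 31540) = 29102/(-50209) = 29102*(-1/50209) = -29102/50209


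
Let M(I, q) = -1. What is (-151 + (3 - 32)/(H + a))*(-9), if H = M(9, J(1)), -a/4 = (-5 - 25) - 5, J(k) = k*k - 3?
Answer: 189162/139 ≈ 1360.9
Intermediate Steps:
J(k) = -3 + k² (J(k) = k² - 3 = -3 + k²)
a = 140 (a = -4*((-5 - 25) - 5) = -4*(-30 - 5) = -4*(-35) = 140)
H = -1
(-151 + (3 - 32)/(H + a))*(-9) = (-151 + (3 - 32)/(-1 + 140))*(-9) = (-151 - 29/139)*(-9) = -21018/139*(-9) = 189162/139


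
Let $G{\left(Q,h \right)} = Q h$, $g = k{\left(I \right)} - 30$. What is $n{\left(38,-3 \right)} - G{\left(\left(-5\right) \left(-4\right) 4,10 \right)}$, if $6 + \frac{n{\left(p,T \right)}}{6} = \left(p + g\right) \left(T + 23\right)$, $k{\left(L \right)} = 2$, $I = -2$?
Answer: $364$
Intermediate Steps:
$g = -28$ ($g = 2 - 30 = -28$)
$n{\left(p,T \right)} = -36 + 6 \left(-28 + p\right) \left(23 + T\right)$ ($n{\left(p,T \right)} = -36 + 6 \left(p - 28\right) \left(T + 23\right) = -36 + 6 \left(-28 + p\right) \left(23 + T\right)$)
$n{\left(38,-3 \right)} - G{\left(\left(-5\right) \left(-4\right) 4,10 \right)} = \left(-3900 - -504 + 138 \cdot 38 + 6 \left(-3\right) 38\right) - \left(-5\right) \left(-4\right) 4 \cdot 10 = \left(-3900 + 504 + 5244 - 684\right) - 20 \cdot 4 \cdot 10 = 1164 - 80 \cdot 10 = 1164 - 800 = 364$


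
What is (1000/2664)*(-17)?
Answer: -2125/333 ≈ -6.3814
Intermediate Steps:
(1000/2664)*(-17) = (1000*(1/2664))*(-17) = (125/333)*(-17) = -2125/333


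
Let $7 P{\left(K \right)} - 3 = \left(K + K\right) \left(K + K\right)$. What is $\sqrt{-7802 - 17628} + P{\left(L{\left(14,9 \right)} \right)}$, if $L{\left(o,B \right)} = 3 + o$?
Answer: $\frac{1159}{7} + i \sqrt{25430} \approx 165.57 + 159.47 i$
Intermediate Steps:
$P{\left(K \right)} = \frac{3}{7} + \frac{4 K^{2}}{7}$ ($P{\left(K \right)} = \frac{3}{7} + \frac{\left(K + K\right) \left(K + K\right)}{7} = \frac{3}{7} + \frac{2 K 2 K}{7} = \frac{3}{7} + \frac{4 K^{2}}{7}$)
$\sqrt{-7802 - 17628} + P{\left(L{\left(14,9 \right)} \right)} = \sqrt{-7802 - 17628} + \left(\frac{3}{7} + \frac{4 \left(3 + 14\right)^{2}}{7}\right) = \sqrt{-25430} + \left(\frac{3}{7} + \frac{4 \cdot 17^{2}}{7}\right) = i \sqrt{25430} + \left(\frac{3}{7} + \frac{4}{7} \cdot 289\right) = i \sqrt{25430} + \left(\frac{3}{7} + \frac{1156}{7}\right) = i \sqrt{25430} + \frac{1159}{7} = \frac{1159}{7} + i \sqrt{25430}$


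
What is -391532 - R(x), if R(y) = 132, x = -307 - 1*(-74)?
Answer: -391664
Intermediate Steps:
x = -233 (x = -307 + 74 = -233)
-391532 - R(x) = -391532 - 1*132 = -391532 - 132 = -391664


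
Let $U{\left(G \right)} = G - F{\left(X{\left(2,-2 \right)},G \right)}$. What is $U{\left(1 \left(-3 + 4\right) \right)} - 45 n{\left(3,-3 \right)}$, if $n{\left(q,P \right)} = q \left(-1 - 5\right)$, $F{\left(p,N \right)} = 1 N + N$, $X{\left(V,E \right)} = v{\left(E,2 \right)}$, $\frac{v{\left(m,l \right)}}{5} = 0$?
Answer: $809$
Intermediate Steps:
$v{\left(m,l \right)} = 0$ ($v{\left(m,l \right)} = 5 \cdot 0 = 0$)
$X{\left(V,E \right)} = 0$
$F{\left(p,N \right)} = 2 N$ ($F{\left(p,N \right)} = N + N = 2 N$)
$n{\left(q,P \right)} = - 6 q$ ($n{\left(q,P \right)} = q \left(-6\right) = - 6 q$)
$U{\left(G \right)} = - G$ ($U{\left(G \right)} = G - 2 G = - G$)
$U{\left(1 \left(-3 + 4\right) \right)} - 45 n{\left(3,-3 \right)} = - 1 \left(-3 + 4\right) - 45 \left(\left(-6\right) 3\right) = - 1 \cdot 1 - -810 = \left(-1\right) 1 + 810 = -1 + 810 = 809$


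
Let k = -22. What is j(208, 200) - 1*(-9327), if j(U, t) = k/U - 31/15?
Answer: 14546731/1560 ≈ 9324.8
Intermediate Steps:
j(U, t) = -31/15 - 22/U (j(U, t) = -22/U - 31/15 = -31/15 - 22/U)
j(208, 200) - 1*(-9327) = (-31/15 - 22/208) - 1*(-9327) = (-31/15 - 22*1/208) + 9327 = (-31/15 - 11/104) + 9327 = -3389/1560 + 9327 = 14546731/1560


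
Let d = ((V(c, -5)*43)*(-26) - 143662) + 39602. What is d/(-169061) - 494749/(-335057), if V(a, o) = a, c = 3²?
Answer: 121880135643/56645071477 ≈ 2.1516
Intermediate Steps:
c = 9
d = -114122 (d = ((9*43)*(-26) - 143662) + 39602 = (387*(-26) - 143662) + 39602 = (-10062 - 143662) + 39602 = -153724 + 39602 = -114122)
d/(-169061) - 494749/(-335057) = -114122/(-169061) - 494749/(-335057) = -114122*(-1/169061) - 494749*(-1/335057) = 114122/169061 + 494749/335057 = 121880135643/56645071477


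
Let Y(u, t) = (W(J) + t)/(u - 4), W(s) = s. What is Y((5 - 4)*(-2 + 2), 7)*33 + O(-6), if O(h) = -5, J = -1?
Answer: -109/2 ≈ -54.500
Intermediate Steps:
Y(u, t) = (-1 + t)/(-4 + u) (Y(u, t) = (-1 + t)/(u - 4) = (-1 + t)/(-4 + u))
Y((5 - 4)*(-2 + 2), 7)*33 + O(-6) = ((-1 + 7)/(-4 + (5 - 4)*(-2 + 2)))*33 - 5 = (6/(-4 + 1*0))*33 - 5 = (6/(-4 + 0))*33 - 5 = (6/(-4))*33 - 5 = -¼*6*33 - 5 = -3/2*33 - 5 = -99/2 - 5 = -109/2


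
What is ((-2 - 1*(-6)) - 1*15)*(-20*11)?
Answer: 2420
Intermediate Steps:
((-2 - 1*(-6)) - 1*15)*(-20*11) = ((-2 + 6) - 15)*(-220) = (4 - 15)*(-220) = -11*(-220) = 2420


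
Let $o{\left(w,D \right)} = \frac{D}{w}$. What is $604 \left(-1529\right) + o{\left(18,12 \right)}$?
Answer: $- \frac{2770546}{3} \approx -9.2352 \cdot 10^{5}$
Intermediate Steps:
$604 \left(-1529\right) + o{\left(18,12 \right)} = 604 \left(-1529\right) + \frac{12}{18} = -923516 + 12 \cdot \frac{1}{18} = -923516 + \frac{2}{3} = - \frac{2770546}{3}$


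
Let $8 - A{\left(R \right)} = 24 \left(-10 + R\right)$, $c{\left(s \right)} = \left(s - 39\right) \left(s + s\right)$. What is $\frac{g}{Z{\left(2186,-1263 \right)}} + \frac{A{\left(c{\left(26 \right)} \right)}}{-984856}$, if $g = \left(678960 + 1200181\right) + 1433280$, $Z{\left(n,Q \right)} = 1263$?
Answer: $\frac{407779611530}{155484141} \approx 2622.6$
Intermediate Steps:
$c{\left(s \right)} = 2 s \left(-39 + s\right)$ ($c{\left(s \right)} = \left(-39 + s\right) 2 s = 2 s \left(-39 + s\right)$)
$g = 3312421$ ($g = 1879141 + 1433280 = 3312421$)
$A{\left(R \right)} = 248 - 24 R$ ($A{\left(R \right)} = 8 - 24 \left(-10 + R\right) = 8 - \left(-240 + 24 R\right) = 248 - 24 R$)
$\frac{g}{Z{\left(2186,-1263 \right)}} + \frac{A{\left(c{\left(26 \right)} \right)}}{-984856} = \frac{3312421}{1263} + \frac{248 - 24 \cdot 2 \cdot 26 \left(-39 + 26\right)}{-984856} = 3312421 \cdot \frac{1}{1263} + \left(248 - 24 \cdot 2 \cdot 26 \left(-13\right)\right) \left(- \frac{1}{984856}\right) = \frac{3312421}{1263} + \left(248 - -16224\right) \left(- \frac{1}{984856}\right) = \frac{3312421}{1263} + \left(248 + 16224\right) \left(- \frac{1}{984856}\right) = \frac{3312421}{1263} + 16472 \left(- \frac{1}{984856}\right) = \frac{3312421}{1263} - \frac{2059}{123107} = \frac{407779611530}{155484141}$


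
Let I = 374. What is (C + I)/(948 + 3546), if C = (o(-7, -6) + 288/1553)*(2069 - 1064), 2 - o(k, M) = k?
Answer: 2131021/997026 ≈ 2.1374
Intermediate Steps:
o(k, M) = 2 - k
C = 14336325/1553 (C = ((2 - 1*(-7)) + 288/1553)*(2069 - 1064) = ((2 + 7) + 288*(1/1553))*1005 = (9 + 288/1553)*1005 = (14265/1553)*1005 = 14336325/1553 ≈ 9231.4)
(C + I)/(948 + 3546) = (14336325/1553 + 374)/(948 + 3546) = (14917147/1553)/4494 = (14917147/1553)*(1/4494) = 2131021/997026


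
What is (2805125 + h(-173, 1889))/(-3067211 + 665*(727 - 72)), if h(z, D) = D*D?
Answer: -1062241/438606 ≈ -2.4219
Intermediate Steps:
h(z, D) = D²
(2805125 + h(-173, 1889))/(-3067211 + 665*(727 - 72)) = (2805125 + 1889²)/(-3067211 + 665*(727 - 72)) = (2805125 + 3568321)/(-3067211 + 665*655) = 6373446/(-3067211 + 435575) = 6373446/(-2631636) = 6373446*(-1/2631636) = -1062241/438606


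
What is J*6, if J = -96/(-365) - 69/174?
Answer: -8481/10585 ≈ -0.80123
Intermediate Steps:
J = -2827/21170 (J = -96*(-1/365) - 69*1/174 = 96/365 - 23/58 = -2827/21170 ≈ -0.13354)
J*6 = -2827/21170*6 = -8481/10585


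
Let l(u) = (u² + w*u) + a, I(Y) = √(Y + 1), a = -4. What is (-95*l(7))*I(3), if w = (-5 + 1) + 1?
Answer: -4560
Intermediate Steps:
w = -3 (w = -4 + 1 = -3)
I(Y) = √(1 + Y)
l(u) = -4 + u² - 3*u (l(u) = (u² - 3*u) - 4 = -4 + u² - 3*u)
(-95*l(7))*I(3) = (-95*(-4 + 7² - 3*7))*√(1 + 3) = (-95*(-4 + 49 - 21))*√4 = -95*24*2 = -2280*2 = -4560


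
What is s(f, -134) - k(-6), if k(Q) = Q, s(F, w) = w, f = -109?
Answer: -128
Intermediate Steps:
s(f, -134) - k(-6) = -134 - 1*(-6) = -134 + 6 = -128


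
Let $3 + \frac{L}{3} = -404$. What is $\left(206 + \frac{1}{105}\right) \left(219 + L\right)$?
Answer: $- \frac{7224754}{35} \approx -2.0642 \cdot 10^{5}$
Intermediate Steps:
$L = -1221$ ($L = -9 + 3 \left(-404\right) = -9 - 1212 = -1221$)
$\left(206 + \frac{1}{105}\right) \left(219 + L\right) = \left(206 + \frac{1}{105}\right) \left(219 - 1221\right) = \left(206 + \frac{1}{105}\right) \left(-1002\right) = \frac{21631}{105} \left(-1002\right) = - \frac{7224754}{35}$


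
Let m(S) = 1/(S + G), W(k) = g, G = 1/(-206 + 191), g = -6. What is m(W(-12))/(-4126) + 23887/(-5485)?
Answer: -8968674067/2059431010 ≈ -4.3549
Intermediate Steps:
G = -1/15 (G = 1/(-15) = -1/15 ≈ -0.066667)
W(k) = -6
m(S) = 1/(-1/15 + S) (m(S) = 1/(S - 1/15) = 1/(-1/15 + S))
m(W(-12))/(-4126) + 23887/(-5485) = (15/(-1 + 15*(-6)))/(-4126) + 23887/(-5485) = (15/(-1 - 90))*(-1/4126) + 23887*(-1/5485) = (15/(-91))*(-1/4126) - 23887/5485 = (15*(-1/91))*(-1/4126) - 23887/5485 = -15/91*(-1/4126) - 23887/5485 = 15/375466 - 23887/5485 = -8968674067/2059431010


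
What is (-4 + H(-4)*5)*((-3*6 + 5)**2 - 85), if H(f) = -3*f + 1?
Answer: 5124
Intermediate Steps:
H(f) = 1 - 3*f
(-4 + H(-4)*5)*((-3*6 + 5)**2 - 85) = (-4 + (1 - 3*(-4))*5)*((-3*6 + 5)**2 - 85) = (-4 + (1 + 12)*5)*((-18 + 5)**2 - 85) = (-4 + 13*5)*((-13)**2 - 85) = (-4 + 65)*(169 - 85) = 61*84 = 5124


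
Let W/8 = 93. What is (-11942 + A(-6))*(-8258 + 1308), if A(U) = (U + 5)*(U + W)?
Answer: 88126000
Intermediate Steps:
W = 744 (W = 8*93 = 744)
A(U) = (5 + U)*(744 + U) (A(U) = (U + 5)*(U + 744) = (5 + U)*(744 + U))
(-11942 + A(-6))*(-8258 + 1308) = (-11942 + (3720 + (-6)² + 749*(-6)))*(-8258 + 1308) = (-11942 + (3720 + 36 - 4494))*(-6950) = (-11942 - 738)*(-6950) = -12680*(-6950) = 88126000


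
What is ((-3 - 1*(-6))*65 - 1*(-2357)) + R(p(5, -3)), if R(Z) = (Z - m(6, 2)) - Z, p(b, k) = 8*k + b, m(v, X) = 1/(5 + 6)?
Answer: 28071/11 ≈ 2551.9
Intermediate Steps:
m(v, X) = 1/11
p(b, k) = b + 8*k
R(Z) = -1/11 (R(Z) = (Z - 1*1/11) - Z = (Z - 1/11) - Z = (-1/11 + Z) - Z = -1/11)
((-3 - 1*(-6))*65 - 1*(-2357)) + R(p(5, -3)) = ((-3 - 1*(-6))*65 - 1*(-2357)) - 1/11 = ((-3 + 6)*65 + 2357) - 1/11 = (3*65 + 2357) - 1/11 = (195 + 2357) - 1/11 = 2552 - 1/11 = 28071/11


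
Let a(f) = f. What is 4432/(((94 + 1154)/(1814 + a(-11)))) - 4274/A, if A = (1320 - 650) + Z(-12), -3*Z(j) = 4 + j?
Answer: 167808607/26234 ≈ 6396.6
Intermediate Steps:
Z(j) = -4/3 - j/3 (Z(j) = -(4 + j)/3 = -4/3 - j/3)
A = 2018/3 (A = (1320 - 650) + (-4/3 - 1/3*(-12)) = 670 + (-4/3 + 4) = 670 + 8/3 = 2018/3 ≈ 672.67)
4432/(((94 + 1154)/(1814 + a(-11)))) - 4274/A = 4432/(((94 + 1154)/(1814 - 11))) - 4274/2018/3 = 4432/((1248/1803)) - 4274*3/2018 = 4432/((1248*(1/1803))) - 6411/1009 = 4432/(416/601) - 6411/1009 = 4432*(601/416) - 6411/1009 = 166477/26 - 6411/1009 = 167808607/26234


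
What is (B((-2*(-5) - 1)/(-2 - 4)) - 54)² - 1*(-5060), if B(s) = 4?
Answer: 7560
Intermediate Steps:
(B((-2*(-5) - 1)/(-2 - 4)) - 54)² - 1*(-5060) = (4 - 54)² - 1*(-5060) = (-50)² + 5060 = 2500 + 5060 = 7560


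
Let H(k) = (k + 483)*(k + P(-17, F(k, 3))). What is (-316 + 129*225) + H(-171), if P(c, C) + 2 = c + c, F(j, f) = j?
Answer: -35875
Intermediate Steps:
P(c, C) = -2 + 2*c (P(c, C) = -2 + (c + c) = -2 + 2*c)
H(k) = (-36 + k)*(483 + k) (H(k) = (k + 483)*(k + (-2 + 2*(-17))) = (483 + k)*(k + (-2 - 34)) = (483 + k)*(k - 36) = (483 + k)*(-36 + k) = (-36 + k)*(483 + k))
(-316 + 129*225) + H(-171) = (-316 + 129*225) + (-17388 + (-171)**2 + 447*(-171)) = (-316 + 29025) + (-17388 + 29241 - 76437) = 28709 - 64584 = -35875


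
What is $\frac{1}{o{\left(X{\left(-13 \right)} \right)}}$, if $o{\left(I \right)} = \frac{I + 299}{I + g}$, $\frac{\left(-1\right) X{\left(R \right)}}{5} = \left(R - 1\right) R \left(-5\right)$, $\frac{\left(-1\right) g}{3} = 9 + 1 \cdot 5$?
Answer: $\frac{4508}{4849} \approx 0.92968$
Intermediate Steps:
$g = -42$ ($g = - 3 \left(9 + 1 \cdot 5\right) = - 3 \left(9 + 5\right) = \left(-3\right) 14 = -42$)
$X{\left(R \right)} = 25 R \left(-1 + R\right)$ ($X{\left(R \right)} = - 5 \left(R - 1\right) R \left(-5\right) = - 5 \left(-1 + R\right) R \left(-5\right) = - 5 R \left(-1 + R\right) \left(-5\right) = - 5 \left(- 5 R \left(-1 + R\right)\right) = 25 R \left(-1 + R\right)$)
$o{\left(I \right)} = \frac{299 + I}{-42 + I}$ ($o{\left(I \right)} = \frac{I + 299}{I - 42} = \frac{299 + I}{-42 + I}$)
$\frac{1}{o{\left(X{\left(-13 \right)} \right)}} = \frac{1}{\frac{1}{-42 + 25 \left(-13\right) \left(-1 - 13\right)} \left(299 + 25 \left(-13\right) \left(-1 - 13\right)\right)} = \frac{1}{\frac{1}{-42 + 25 \left(-13\right) \left(-14\right)} \left(299 + 25 \left(-13\right) \left(-14\right)\right)} = \frac{1}{\frac{1}{-42 + 4550} \left(299 + 4550\right)} = \frac{1}{\frac{1}{4508} \cdot 4849} = \frac{1}{\frac{4849}{4508}} = \frac{4508}{4849}$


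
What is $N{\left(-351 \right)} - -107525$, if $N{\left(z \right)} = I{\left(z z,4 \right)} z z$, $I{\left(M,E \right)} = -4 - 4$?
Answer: $-878083$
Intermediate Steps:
$I{\left(M,E \right)} = -8$ ($I{\left(M,E \right)} = -4 - 4 = -8$)
$N{\left(z \right)} = - 8 z^{2}$ ($N{\left(z \right)} = - 8 z z = - 8 z^{2}$)
$N{\left(-351 \right)} - -107525 = - 8 \left(-351\right)^{2} - -107525 = \left(-8\right) 123201 + 107525 = -985608 + 107525 = -878083$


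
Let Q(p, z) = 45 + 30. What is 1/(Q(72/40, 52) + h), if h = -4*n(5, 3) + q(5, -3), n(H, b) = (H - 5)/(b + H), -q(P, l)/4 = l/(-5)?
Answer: 5/363 ≈ 0.013774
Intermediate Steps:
q(P, l) = 4*l/5 (q(P, l) = -4*l/(-5) = -4*l*(-1)/5 = -(-4)*l/5 = 4*l/5)
n(H, b) = (-5 + H)/(H + b)
h = -12/5 (h = -4*(-5 + 5)/(5 + 3) + (⅘)*(-3) = -4*0/8 - 12/5 = -0/2 - 12/5 = -4*0 - 12/5 = 0 - 12/5 = -12/5 ≈ -2.4000)
Q(p, z) = 75
1/(Q(72/40, 52) + h) = 1/(75 - 12/5) = 1/(363/5) = 5/363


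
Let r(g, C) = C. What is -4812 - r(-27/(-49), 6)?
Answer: -4818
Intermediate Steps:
-4812 - r(-27/(-49), 6) = -4812 - 1*6 = -4812 - 6 = -4818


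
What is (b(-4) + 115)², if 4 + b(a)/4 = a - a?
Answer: 9801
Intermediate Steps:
b(a) = -16 (b(a) = -16 + 4*(a - a) = -16 + 4*0 = -16 + 0 = -16)
(b(-4) + 115)² = (-16 + 115)² = 99² = 9801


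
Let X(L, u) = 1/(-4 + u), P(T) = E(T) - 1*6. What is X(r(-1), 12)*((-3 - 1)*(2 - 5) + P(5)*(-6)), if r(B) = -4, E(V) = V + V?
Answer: -3/2 ≈ -1.5000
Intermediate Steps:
E(V) = 2*V
P(T) = -6 + 2*T (P(T) = 2*T - 1*6 = 2*T - 6 = -6 + 2*T)
X(r(-1), 12)*((-3 - 1)*(2 - 5) + P(5)*(-6)) = ((-3 - 1)*(2 - 5) + (-6 + 2*5)*(-6))/(-4 + 12) = (-4*(-3) + (-6 + 10)*(-6))/8 = (12 + 4*(-6))/8 = (12 - 24)/8 = (1/8)*(-12) = -3/2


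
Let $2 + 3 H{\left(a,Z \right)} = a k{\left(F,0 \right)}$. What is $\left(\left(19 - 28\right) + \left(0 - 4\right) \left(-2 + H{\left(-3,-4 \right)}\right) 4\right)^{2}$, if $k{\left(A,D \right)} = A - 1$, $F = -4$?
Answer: $\frac{19321}{9} \approx 2146.8$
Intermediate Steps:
$k{\left(A,D \right)} = -1 + A$
$H{\left(a,Z \right)} = - \frac{2}{3} - \frac{5 a}{3}$ ($H{\left(a,Z \right)} = - \frac{2}{3} + \frac{a \left(-1 - 4\right)}{3} = - \frac{2}{3} + \frac{a \left(-5\right)}{3} = - \frac{2}{3} + \frac{\left(-5\right) a}{3} = - \frac{2}{3} - \frac{5 a}{3}$)
$\left(\left(19 - 28\right) + \left(0 - 4\right) \left(-2 + H{\left(-3,-4 \right)}\right) 4\right)^{2} = \left(\left(19 - 28\right) + \left(0 - 4\right) \left(-2 - - \frac{13}{3}\right) 4\right)^{2} = \left(\left(19 - 28\right) - 4 \left(-2 + \left(- \frac{2}{3} + 5\right)\right) 4\right)^{2} = \left(-9 - 4 \left(-2 + \frac{13}{3}\right) 4\right)^{2} = \left(-9 - 4 \cdot \frac{7}{3} \cdot 4\right)^{2} = \left(-9 - \frac{112}{3}\right)^{2} = \left(- \frac{139}{3}\right)^{2} = \frac{19321}{9}$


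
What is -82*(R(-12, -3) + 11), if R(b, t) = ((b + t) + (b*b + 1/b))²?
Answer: -98186513/72 ≈ -1.3637e+6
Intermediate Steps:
R(b, t) = (b + t + 1/b + b²)² (R(b, t) = ((b + t) + (b² + 1/b))² = ((b + t) + (1/b + b²))² = (b + t + 1/b + b²)²)
-82*(R(-12, -3) + 11) = -82*((1 + (-12)² + (-12)³ - 12*(-3))²/(-12)² + 11) = -82*((1 + 144 - 1728 + 36)²/144 + 11) = -82*((1/144)*(-1547)² + 11) = -82*((1/144)*2393209 + 11) = -82*(2393209/144 + 11) = -82*2394793/144 = -98186513/72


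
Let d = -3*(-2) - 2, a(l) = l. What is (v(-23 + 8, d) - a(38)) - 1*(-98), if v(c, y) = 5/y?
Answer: 245/4 ≈ 61.250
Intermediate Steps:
d = 4 (d = 6 - 2 = 4)
(v(-23 + 8, d) - a(38)) - 1*(-98) = (5/4 - 1*38) - 1*(-98) = (5*(1/4) - 38) + 98 = (5/4 - 38) + 98 = -147/4 + 98 = 245/4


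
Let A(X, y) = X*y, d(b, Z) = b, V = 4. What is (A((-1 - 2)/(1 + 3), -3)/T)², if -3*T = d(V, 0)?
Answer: 729/256 ≈ 2.8477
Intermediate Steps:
T = -4/3 (T = -⅓*4 = -4/3 ≈ -1.3333)
(A((-1 - 2)/(1 + 3), -3)/T)² = ((((-1 - 2)/(1 + 3))*(-3))/(-4/3))² = ((-3/4*(-3))*(-¾))² = ((-3*¼*(-3))*(-¾))² = (-¾*(-3)*(-¾))² = ((9/4)*(-¾))² = (-27/16)² = 729/256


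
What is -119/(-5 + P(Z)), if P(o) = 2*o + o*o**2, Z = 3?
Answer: -17/4 ≈ -4.2500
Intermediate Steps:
P(o) = o**3 + 2*o (P(o) = 2*o + o**3 = o**3 + 2*o)
-119/(-5 + P(Z)) = -119/(-5 + 3*(2 + 3**2)) = -119/(-5 + 3*(2 + 9)) = -119/(-5 + 3*11) = -119/(-5 + 33) = -119/28 = -119*1/28 = -17/4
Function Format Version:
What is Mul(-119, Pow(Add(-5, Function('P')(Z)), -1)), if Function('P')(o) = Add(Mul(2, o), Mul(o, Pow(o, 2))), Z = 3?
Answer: Rational(-17, 4) ≈ -4.2500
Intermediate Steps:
Function('P')(o) = Add(Pow(o, 3), Mul(2, o)) (Function('P')(o) = Add(Mul(2, o), Pow(o, 3)) = Add(Pow(o, 3), Mul(2, o)))
Mul(-119, Pow(Add(-5, Function('P')(Z)), -1)) = Mul(-119, Pow(Add(-5, Mul(3, Add(2, Pow(3, 2)))), -1)) = Mul(-119, Pow(Add(-5, Mul(3, Add(2, 9))), -1)) = Mul(-119, Pow(Add(-5, Mul(3, 11)), -1)) = Mul(-119, Pow(Add(-5, 33), -1)) = Mul(-119, Pow(28, -1)) = Mul(-119, Rational(1, 28)) = Rational(-17, 4)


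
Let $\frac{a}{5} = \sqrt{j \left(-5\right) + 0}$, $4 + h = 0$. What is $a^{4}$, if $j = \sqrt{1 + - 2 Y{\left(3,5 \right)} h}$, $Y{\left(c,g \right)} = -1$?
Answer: $-109375$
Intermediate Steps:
$h = -4$ ($h = -4 + 0 = -4$)
$j = i \sqrt{7}$ ($j = \sqrt{1 + \left(-2\right) \left(-1\right) \left(-4\right)} = \sqrt{1 + 2 \left(-4\right)} = \sqrt{1 - 8} = \sqrt{-7} = i \sqrt{7} \approx 2.6458 i$)
$a = 5 \sqrt{5} \sqrt[4]{7} \sqrt{- i}$ ($a = 5 \sqrt{i \sqrt{7} \left(-5\right) + 0} = 5 \sqrt{- 5 i \sqrt{7} + 0} = 5 \sqrt{- 5 i \sqrt{7}} = 5 \sqrt{5} \sqrt[4]{7} \sqrt{- i} \approx 12.859 - 12.859 i$)
$a^{4} = \left(5 \sqrt{5} \sqrt[4]{7} \sqrt{- i}\right)^{4} = -109375$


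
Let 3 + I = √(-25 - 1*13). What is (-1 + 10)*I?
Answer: -27 + 9*I*√38 ≈ -27.0 + 55.48*I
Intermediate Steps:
I = -3 + I*√38 (I = -3 + √(-25 - 1*13) = -3 + √(-25 - 13) = -3 + √(-38) = -3 + I*√38 ≈ -3.0 + 6.1644*I)
(-1 + 10)*I = (-1 + 10)*(-3 + I*√38) = 9*(-3 + I*√38) = -27 + 9*I*√38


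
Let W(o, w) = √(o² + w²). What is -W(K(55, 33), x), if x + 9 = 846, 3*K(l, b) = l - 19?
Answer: -3*√77857 ≈ -837.09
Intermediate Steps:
K(l, b) = -19/3 + l/3 (K(l, b) = (l - 19)/3 = (-19 + l)/3 = -19/3 + l/3)
x = 837 (x = -9 + 846 = 837)
-W(K(55, 33), x) = -√((-19/3 + (⅓)*55)² + 837²) = -√((-19/3 + 55/3)² + 700569) = -√(12² + 700569) = -√(144 + 700569) = -√700713 = -3*√77857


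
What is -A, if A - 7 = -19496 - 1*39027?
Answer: 58516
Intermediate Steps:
A = -58516 (A = 7 + (-19496 - 1*39027) = 7 + (-19496 - 39027) = 7 - 58523 = -58516)
-A = -1*(-58516) = 58516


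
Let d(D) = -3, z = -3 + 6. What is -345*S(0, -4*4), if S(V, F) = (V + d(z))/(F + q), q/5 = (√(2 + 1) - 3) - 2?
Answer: -42435/1606 - 5175*√3/1606 ≈ -32.004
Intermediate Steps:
z = 3
q = -25 + 5*√3 (q = 5*((√(2 + 1) - 3) - 2) = 5*((√3 - 3) - 2) = 5*((-3 + √3) - 2) = 5*(-5 + √3) = -25 + 5*√3 ≈ -16.340)
S(V, F) = (-3 + V)/(-25 + F + 5*√3) (S(V, F) = (V - 3)/(F + (-25 + 5*√3)) = (-3 + V)/(-25 + F + 5*√3))
-345*S(0, -4*4) = -345*(-3 + 0)/(-25 - 4*4 + 5*√3) = -345*(-3)/(-25 - 16 + 5*√3) = -345*(-3)/(-41 + 5*√3) = -(-1035)/(-41 + 5*√3) = 1035/(-41 + 5*√3)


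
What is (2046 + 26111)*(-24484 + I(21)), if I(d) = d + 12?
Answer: -688466807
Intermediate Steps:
I(d) = 12 + d
(2046 + 26111)*(-24484 + I(21)) = (2046 + 26111)*(-24484 + (12 + 21)) = 28157*(-24484 + 33) = 28157*(-24451) = -688466807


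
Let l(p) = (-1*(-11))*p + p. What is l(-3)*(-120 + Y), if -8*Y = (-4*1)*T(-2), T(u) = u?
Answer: 4356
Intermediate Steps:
Y = -1 (Y = -(-4*1)*(-2)/8 = -(-1)*(-2)/2 = -⅛*8 = -1)
l(p) = 12*p (l(p) = 11*p + p = 12*p)
l(-3)*(-120 + Y) = (12*(-3))*(-120 - 1) = -36*(-121) = 4356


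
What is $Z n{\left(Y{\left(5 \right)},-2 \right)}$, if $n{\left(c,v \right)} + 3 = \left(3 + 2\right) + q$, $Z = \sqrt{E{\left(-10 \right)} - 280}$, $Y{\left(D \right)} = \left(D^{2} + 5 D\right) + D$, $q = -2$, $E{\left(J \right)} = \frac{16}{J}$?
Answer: $0$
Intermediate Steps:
$Y{\left(D \right)} = D^{2} + 6 D$
$Z = \frac{8 i \sqrt{110}}{5}$ ($Z = \sqrt{\frac{16}{-10} - 280} = \sqrt{16 \left(- \frac{1}{10}\right) - 280} = \sqrt{- \frac{8}{5} - 280} = \sqrt{- \frac{1408}{5}} = \frac{8 i \sqrt{110}}{5} \approx 16.781 i$)
$n{\left(c,v \right)} = 0$ ($n{\left(c,v \right)} = -3 + \left(\left(3 + 2\right) - 2\right) = -3 + \left(5 - 2\right) = -3 + 3 = 0$)
$Z n{\left(Y{\left(5 \right)},-2 \right)} = \frac{8 i \sqrt{110}}{5} \cdot 0 = 0$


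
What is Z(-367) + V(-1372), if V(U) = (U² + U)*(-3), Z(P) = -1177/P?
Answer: -2070993035/367 ≈ -5.6430e+6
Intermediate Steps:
V(U) = -3*U - 3*U² (V(U) = (U + U²)*(-3) = -3*U - 3*U²)
Z(-367) + V(-1372) = -1177/(-367) - 3*(-1372)*(1 - 1372) = -1177*(-1/367) - 3*(-1372)*(-1371) = 1177/367 - 5643036 = -2070993035/367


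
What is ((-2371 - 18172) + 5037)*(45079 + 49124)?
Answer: -1460711718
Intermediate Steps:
((-2371 - 18172) + 5037)*(45079 + 49124) = (-20543 + 5037)*94203 = -15506*94203 = -1460711718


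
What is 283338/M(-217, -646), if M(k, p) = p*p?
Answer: 141669/208658 ≈ 0.67895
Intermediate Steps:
M(k, p) = p**2
283338/M(-217, -646) = 283338/((-646)**2) = 283338/417316 = 283338*(1/417316) = 141669/208658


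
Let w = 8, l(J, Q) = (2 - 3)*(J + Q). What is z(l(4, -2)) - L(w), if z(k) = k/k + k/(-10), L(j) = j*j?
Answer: -314/5 ≈ -62.800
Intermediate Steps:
l(J, Q) = -J - Q (l(J, Q) = -(J + Q) = -J - Q)
L(j) = j²
z(k) = 1 - k/10 (z(k) = 1 + k*(-⅒) = 1 - k/10)
z(l(4, -2)) - L(w) = (1 - (-1*4 - 1*(-2))/10) - 1*8² = (1 - (-4 + 2)/10) - 1*64 = (1 - ⅒*(-2)) - 64 = (1 + ⅕) - 64 = 6/5 - 64 = -314/5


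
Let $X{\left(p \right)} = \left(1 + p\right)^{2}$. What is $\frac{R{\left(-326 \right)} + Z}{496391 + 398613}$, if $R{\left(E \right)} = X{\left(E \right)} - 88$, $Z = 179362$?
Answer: $\frac{284899}{895004} \approx 0.31832$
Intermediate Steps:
$R{\left(E \right)} = -88 + \left(1 + E\right)^{2}$ ($R{\left(E \right)} = \left(1 + E\right)^{2} - 88 = -88 + \left(1 + E\right)^{2}$)
$\frac{R{\left(-326 \right)} + Z}{496391 + 398613} = \frac{\left(-88 + \left(1 - 326\right)^{2}\right) + 179362}{496391 + 398613} = \frac{\left(-88 + \left(-325\right)^{2}\right) + 179362}{895004} = \left(\left(-88 + 105625\right) + 179362\right) \frac{1}{895004} = \left(105537 + 179362\right) \frac{1}{895004} = 284899 \cdot \frac{1}{895004} = \frac{284899}{895004}$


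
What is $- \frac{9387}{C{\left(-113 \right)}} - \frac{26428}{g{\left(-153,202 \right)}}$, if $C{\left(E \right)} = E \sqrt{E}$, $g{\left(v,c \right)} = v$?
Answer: $\frac{26428}{153} - \frac{9387 i \sqrt{113}}{12769} \approx 172.73 - 7.8146 i$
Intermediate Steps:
$C{\left(E \right)} = E^{\frac{3}{2}}$
$- \frac{9387}{C{\left(-113 \right)}} - \frac{26428}{g{\left(-153,202 \right)}} = - \frac{9387}{\left(-113\right)^{\frac{3}{2}}} - \frac{26428}{-153} = - \frac{9387}{\left(-113\right) i \sqrt{113}} - - \frac{26428}{153} = - 9387 \frac{i \sqrt{113}}{12769} + \frac{26428}{153} = - \frac{9387 i \sqrt{113}}{12769} + \frac{26428}{153} = \frac{26428}{153} - \frac{9387 i \sqrt{113}}{12769}$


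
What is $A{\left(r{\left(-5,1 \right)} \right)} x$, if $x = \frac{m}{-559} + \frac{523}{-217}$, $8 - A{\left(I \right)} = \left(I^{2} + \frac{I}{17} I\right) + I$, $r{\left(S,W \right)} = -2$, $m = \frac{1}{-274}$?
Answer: $- \frac{560739207}{40359241} \approx -13.894$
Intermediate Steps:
$m = - \frac{1}{274} \approx -0.0036496$
$A{\left(I \right)} = 8 - I - \frac{18 I^{2}}{17}$ ($A{\left(I \right)} = 8 - \left(\left(I^{2} + \frac{I}{17} I\right) + I\right) = 8 - \left(\left(I^{2} + \frac{I^{2}}{17}\right) + I\right) = 8 - \left(\frac{18 I^{2}}{17} + I\right) = 8 - \left(I + \frac{18 I^{2}}{17}\right) = 8 - I - \frac{18 I^{2}}{17}$)
$x = - \frac{80105601}{33237022}$ ($x = - \frac{1}{274 \left(-559\right)} + \frac{523}{-217} = \left(- \frac{1}{274}\right) \left(- \frac{1}{559}\right) + 523 \left(- \frac{1}{217}\right) = \frac{1}{153166} - \frac{523}{217} = - \frac{80105601}{33237022} \approx -2.4101$)
$A{\left(r{\left(-5,1 \right)} \right)} x = \left(8 - -2 - \frac{18 \left(-2\right)^{2}}{17}\right) \left(- \frac{80105601}{33237022}\right) = \left(8 + 2 - \frac{72}{17}\right) \left(- \frac{80105601}{33237022}\right) = \frac{98}{17} \left(- \frac{80105601}{33237022}\right) = - \frac{560739207}{40359241}$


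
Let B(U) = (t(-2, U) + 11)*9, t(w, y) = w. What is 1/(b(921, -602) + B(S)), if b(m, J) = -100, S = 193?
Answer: -1/19 ≈ -0.052632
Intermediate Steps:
B(U) = 81 (B(U) = (-2 + 11)*9 = 9*9 = 81)
1/(b(921, -602) + B(S)) = 1/(-100 + 81) = 1/(-19) = -1/19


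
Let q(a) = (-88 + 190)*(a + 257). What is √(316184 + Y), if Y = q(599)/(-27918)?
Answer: 20*√1901512558/1551 ≈ 562.30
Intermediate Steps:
q(a) = 26214 + 102*a (q(a) = 102*(257 + a) = 26214 + 102*a)
Y = -14552/4653 (Y = (26214 + 102*599)/(-27918) = (26214 + 61098)*(-1/27918) = 87312*(-1/27918) = -14552/4653 ≈ -3.1274)
√(316184 + Y) = √(316184 - 14552/4653) = √(1471189600/4653) = 20*√1901512558/1551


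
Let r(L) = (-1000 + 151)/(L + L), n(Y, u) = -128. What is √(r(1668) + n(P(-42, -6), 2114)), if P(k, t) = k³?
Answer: I*√39648082/556 ≈ 11.325*I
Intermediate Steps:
r(L) = -849/(2*L) (r(L) = -849*1/(2*L) = -849/(2*L))
√(r(1668) + n(P(-42, -6), 2114)) = √(-849/2/1668 - 128) = √(-849/2*1/1668 - 128) = √(-283/1112 - 128) = √(-142619/1112) = I*√39648082/556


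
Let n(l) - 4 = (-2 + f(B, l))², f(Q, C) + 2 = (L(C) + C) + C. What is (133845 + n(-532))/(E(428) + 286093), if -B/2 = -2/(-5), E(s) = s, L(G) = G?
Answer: 2693849/286521 ≈ 9.4019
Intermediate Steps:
B = -⅘ (B = -(-4)/(-5) = -(-4)*(-1)/5 = -2*⅖ = -⅘ ≈ -0.80000)
f(Q, C) = -2 + 3*C (f(Q, C) = -2 + ((C + C) + C) = -2 + (2*C + C) = -2 + 3*C)
n(l) = 4 + (-4 + 3*l)² (n(l) = 4 + (-2 + (-2 + 3*l))² = 4 + (-4 + 3*l)²)
(133845 + n(-532))/(E(428) + 286093) = (133845 + (4 + (-4 + 3*(-532))²))/(428 + 286093) = (133845 + (4 + (-4 - 1596)²))/286521 = (133845 + (4 + (-1600)²))*(1/286521) = (133845 + (4 + 2560000))*(1/286521) = (133845 + 2560004)*(1/286521) = 2693849*(1/286521) = 2693849/286521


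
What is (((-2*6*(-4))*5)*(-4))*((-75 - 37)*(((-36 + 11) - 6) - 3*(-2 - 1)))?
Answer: -2365440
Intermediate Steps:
(((-2*6*(-4))*5)*(-4))*((-75 - 37)*(((-36 + 11) - 6) - 3*(-2 - 1))) = ((-12*(-4)*5)*(-4))*(-112*((-25 - 6) - 3*(-3))) = ((48*5)*(-4))*(-112*(-31 + 9)) = (240*(-4))*(-112*(-22)) = -960*2464 = -2365440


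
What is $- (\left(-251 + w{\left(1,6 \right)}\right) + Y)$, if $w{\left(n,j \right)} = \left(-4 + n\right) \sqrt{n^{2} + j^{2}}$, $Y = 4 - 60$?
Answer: $307 + 3 \sqrt{37} \approx 325.25$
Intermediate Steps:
$Y = -56$ ($Y = 4 - 60 = -56$)
$w{\left(n,j \right)} = \sqrt{j^{2} + n^{2}} \left(-4 + n\right)$ ($w{\left(n,j \right)} = \left(-4 + n\right) \sqrt{j^{2} + n^{2}} = \sqrt{j^{2} + n^{2}} \left(-4 + n\right)$)
$- (\left(-251 + w{\left(1,6 \right)}\right) + Y) = - (\left(-251 + \sqrt{6^{2} + 1^{2}} \left(-4 + 1\right)\right) - 56) = - (\left(-251 + \sqrt{36 + 1} \left(-3\right)\right) - 56) = - (\left(-251 + \sqrt{37} \left(-3\right)\right) - 56) = - (\left(-251 - 3 \sqrt{37}\right) - 56) = - (-307 - 3 \sqrt{37}) = 307 + 3 \sqrt{37}$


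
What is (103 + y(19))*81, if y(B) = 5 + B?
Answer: 10287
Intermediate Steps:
(103 + y(19))*81 = (103 + (5 + 19))*81 = (103 + 24)*81 = 127*81 = 10287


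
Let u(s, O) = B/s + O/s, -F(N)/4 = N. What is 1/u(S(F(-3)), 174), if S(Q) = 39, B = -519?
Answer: -13/115 ≈ -0.11304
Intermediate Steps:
F(N) = -4*N
u(s, O) = -519/s + O/s
1/u(S(F(-3)), 174) = 1/((-519 + 174)/39) = 1/((1/39)*(-345)) = 1/(-115/13) = -13/115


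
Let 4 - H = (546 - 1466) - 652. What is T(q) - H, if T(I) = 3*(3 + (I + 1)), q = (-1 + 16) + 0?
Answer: -1519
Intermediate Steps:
q = 15 (q = 15 + 0 = 15)
T(I) = 12 + 3*I (T(I) = 3*(3 + (1 + I)) = 3*(4 + I) = 12 + 3*I)
H = 1576 (H = 4 - ((546 - 1466) - 652) = 4 - (-920 - 652) = 4 - 1*(-1572) = 4 + 1572 = 1576)
T(q) - H = (12 + 3*15) - 1*1576 = (12 + 45) - 1576 = 57 - 1576 = -1519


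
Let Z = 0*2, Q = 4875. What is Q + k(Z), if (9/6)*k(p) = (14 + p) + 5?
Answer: 14663/3 ≈ 4887.7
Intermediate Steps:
Z = 0
k(p) = 38/3 + 2*p/3 (k(p) = 2*((14 + p) + 5)/3 = 2*(19 + p)/3 = 38/3 + 2*p/3)
Q + k(Z) = 4875 + (38/3 + (2/3)*0) = 4875 + (38/3 + 0) = 4875 + 38/3 = 14663/3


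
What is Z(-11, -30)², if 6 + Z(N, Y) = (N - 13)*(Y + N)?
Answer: 956484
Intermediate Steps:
Z(N, Y) = -6 + (-13 + N)*(N + Y) (Z(N, Y) = -6 + (N - 13)*(Y + N) = -6 + (-13 + N)*(N + Y))
Z(-11, -30)² = (-6 + (-11)² - 13*(-11) - 13*(-30) - 11*(-30))² = (-6 + 121 + 143 + 390 + 330)² = 978² = 956484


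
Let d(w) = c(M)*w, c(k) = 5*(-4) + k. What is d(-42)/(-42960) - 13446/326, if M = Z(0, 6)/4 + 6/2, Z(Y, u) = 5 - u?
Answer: -192625449/4668320 ≈ -41.262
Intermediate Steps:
M = 11/4 (M = (5 - 1*6)/4 + 6/2 = (5 - 6)*(¼) + 6*(½) = -1*¼ + 3 = -¼ + 3 = 11/4 ≈ 2.7500)
c(k) = -20 + k
d(w) = -69*w/4 (d(w) = (-20 + 11/4)*w = -69*w/4)
d(-42)/(-42960) - 13446/326 = -69/4*(-42)/(-42960) - 13446/326 = (1449/2)*(-1/42960) - 13446*1/326 = -483/28640 - 6723/163 = -192625449/4668320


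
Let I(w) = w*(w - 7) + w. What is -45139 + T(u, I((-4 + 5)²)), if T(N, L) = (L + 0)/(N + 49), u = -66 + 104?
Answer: -3927098/87 ≈ -45139.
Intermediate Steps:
u = 38
I(w) = w + w*(-7 + w) (I(w) = w*(-7 + w) + w = w + w*(-7 + w))
T(N, L) = L/(49 + N)
-45139 + T(u, I((-4 + 5)²)) = -45139 + ((-4 + 5)²*(-6 + (-4 + 5)²))/(49 + 38) = -45139 + (1²*(-6 + 1²))/87 = -45139 + (1*(-6 + 1))*(1/87) = -45139 + (1*(-5))*(1/87) = -45139 - 5*1/87 = -45139 - 5/87 = -3927098/87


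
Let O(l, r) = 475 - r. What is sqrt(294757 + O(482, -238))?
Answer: 21*sqrt(670) ≈ 543.57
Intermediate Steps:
sqrt(294757 + O(482, -238)) = sqrt(294757 + (475 - 1*(-238))) = sqrt(294757 + (475 + 238)) = sqrt(294757 + 713) = sqrt(295470) = 21*sqrt(670)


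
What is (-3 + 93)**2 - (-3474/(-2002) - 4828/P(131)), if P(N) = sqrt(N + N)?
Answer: 8106363/1001 + 2414*sqrt(262)/131 ≈ 8396.5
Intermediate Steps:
P(N) = sqrt(2)*sqrt(N) (P(N) = sqrt(2*N) = sqrt(2)*sqrt(N))
(-3 + 93)**2 - (-3474/(-2002) - 4828/P(131)) = (-3 + 93)**2 - (-3474/(-2002) - 4828*sqrt(262)/262) = 90**2 - (-3474*(-1/2002) - 4828*sqrt(262)/262) = 8100 - (1737/1001 - 2414*sqrt(262)/131) = 8100 + (-1737/1001 + 2414*sqrt(262)/131) = 8106363/1001 + 2414*sqrt(262)/131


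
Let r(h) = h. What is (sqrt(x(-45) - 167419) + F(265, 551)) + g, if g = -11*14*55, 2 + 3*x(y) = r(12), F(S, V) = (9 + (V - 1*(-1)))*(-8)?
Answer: -12958 + I*sqrt(1506741)/3 ≈ -12958.0 + 409.16*I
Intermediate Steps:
F(S, V) = -80 - 8*V (F(S, V) = (9 + (V + 1))*(-8) = (9 + (1 + V))*(-8) = (10 + V)*(-8) = -80 - 8*V)
x(y) = 10/3 (x(y) = -2/3 + (1/3)*12 = -2/3 + 4 = 10/3)
g = -8470 (g = -154*55 = -8470)
(sqrt(x(-45) - 167419) + F(265, 551)) + g = (sqrt(10/3 - 167419) + (-80 - 8*551)) - 8470 = (sqrt(-502247/3) + (-80 - 4408)) - 8470 = (I*sqrt(1506741)/3 - 4488) - 8470 = (-4488 + I*sqrt(1506741)/3) - 8470 = -12958 + I*sqrt(1506741)/3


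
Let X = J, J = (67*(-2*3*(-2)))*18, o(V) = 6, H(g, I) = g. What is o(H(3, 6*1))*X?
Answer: 86832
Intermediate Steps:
J = 14472 (J = (67*(-6*(-2)))*18 = (67*12)*18 = 804*18 = 14472)
X = 14472
o(H(3, 6*1))*X = 6*14472 = 86832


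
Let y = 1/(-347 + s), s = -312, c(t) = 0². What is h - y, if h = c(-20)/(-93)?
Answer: 1/659 ≈ 0.0015175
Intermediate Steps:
c(t) = 0
h = 0 (h = 0/(-93) = 0*(-1/93) = 0)
y = -1/659 (y = 1/(-347 - 312) = 1/(-659) = -1/659 ≈ -0.0015175)
h - y = 0 - 1*(-1/659) = 0 + 1/659 = 1/659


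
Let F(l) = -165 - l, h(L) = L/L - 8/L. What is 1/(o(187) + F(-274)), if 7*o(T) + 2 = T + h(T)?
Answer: 1309/177455 ≈ 0.0073765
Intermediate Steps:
h(L) = 1 - 8/L
o(T) = -2/7 + T/7 + (-8 + T)/(7*T) (o(T) = -2/7 + (T + (-8 + T)/T)/7 = -2/7 + (T/7 + (-8 + T)/(7*T)) = -2/7 + T/7 + (-8 + T)/(7*T))
1/(o(187) + F(-274)) = 1/((⅐)*(-8 + 187² - 1*187)/187 + (-165 - 1*(-274))) = 1/((⅐)*(1/187)*(-8 + 34969 - 187) + (-165 + 274)) = 1/((⅐)*(1/187)*34774 + 109) = 1/(34774/1309 + 109) = 1/(177455/1309) = 1309/177455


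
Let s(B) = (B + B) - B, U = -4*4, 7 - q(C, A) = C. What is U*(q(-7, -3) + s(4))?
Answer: -288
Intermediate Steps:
q(C, A) = 7 - C
U = -16
s(B) = B (s(B) = 2*B - B = B)
U*(q(-7, -3) + s(4)) = -16*((7 - 1*(-7)) + 4) = -16*((7 + 7) + 4) = -16*(14 + 4) = -16*18 = -288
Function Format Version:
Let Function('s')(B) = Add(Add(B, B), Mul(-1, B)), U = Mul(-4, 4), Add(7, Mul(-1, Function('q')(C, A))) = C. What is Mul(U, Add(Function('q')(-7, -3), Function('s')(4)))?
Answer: -288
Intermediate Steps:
Function('q')(C, A) = Add(7, Mul(-1, C))
U = -16
Function('s')(B) = B (Function('s')(B) = Add(Mul(2, B), Mul(-1, B)) = B)
Mul(U, Add(Function('q')(-7, -3), Function('s')(4))) = Mul(-16, Add(Add(7, Mul(-1, -7)), 4)) = Mul(-16, Add(Add(7, 7), 4)) = Mul(-16, Add(14, 4)) = Mul(-16, 18) = -288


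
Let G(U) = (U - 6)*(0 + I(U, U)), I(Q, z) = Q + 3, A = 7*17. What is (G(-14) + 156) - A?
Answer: 257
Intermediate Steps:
A = 119
I(Q, z) = 3 + Q
G(U) = (-6 + U)*(3 + U) (G(U) = (U - 6)*(0 + (3 + U)) = (-6 + U)*(3 + U))
(G(-14) + 156) - A = ((-6 - 14)*(3 - 14) + 156) - 1*119 = (-20*(-11) + 156) - 119 = (220 + 156) - 119 = 376 - 119 = 257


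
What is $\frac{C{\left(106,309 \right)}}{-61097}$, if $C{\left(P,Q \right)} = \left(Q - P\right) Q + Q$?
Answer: $- \frac{63036}{61097} \approx -1.0317$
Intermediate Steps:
$C{\left(P,Q \right)} = Q + Q \left(Q - P\right)$ ($C{\left(P,Q \right)} = Q \left(Q - P\right) + Q = Q + Q \left(Q - P\right)$)
$\frac{C{\left(106,309 \right)}}{-61097} = \frac{309 \left(1 + 309 - 106\right)}{-61097} = 309 \left(1 + 309 - 106\right) \left(- \frac{1}{61097}\right) = 309 \cdot 204 \left(- \frac{1}{61097}\right) = 63036 \left(- \frac{1}{61097}\right) = - \frac{63036}{61097}$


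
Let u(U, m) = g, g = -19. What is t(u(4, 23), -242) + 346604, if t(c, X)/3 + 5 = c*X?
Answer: 360383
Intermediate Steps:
u(U, m) = -19
t(c, X) = -15 + 3*X*c (t(c, X) = -15 + 3*(c*X) = -15 + 3*(X*c) = -15 + 3*X*c)
t(u(4, 23), -242) + 346604 = (-15 + 3*(-242)*(-19)) + 346604 = (-15 + 13794) + 346604 = 13779 + 346604 = 360383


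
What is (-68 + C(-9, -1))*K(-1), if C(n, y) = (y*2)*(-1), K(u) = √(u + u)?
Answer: -66*I*√2 ≈ -93.338*I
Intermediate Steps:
K(u) = √2*√u (K(u) = √(2*u) = √2*√u)
C(n, y) = -2*y (C(n, y) = (2*y)*(-1) = -2*y)
(-68 + C(-9, -1))*K(-1) = (-68 - 2*(-1))*(√2*√(-1)) = (-68 + 2)*(√2*I) = -66*I*√2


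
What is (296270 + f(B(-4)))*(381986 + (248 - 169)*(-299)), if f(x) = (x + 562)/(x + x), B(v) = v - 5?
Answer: 636970732685/6 ≈ 1.0616e+11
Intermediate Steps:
B(v) = -5 + v
f(x) = (562 + x)/(2*x) (f(x) = (562 + x)/((2*x)) = (562 + x)*(1/(2*x)) = (562 + x)/(2*x))
(296270 + f(B(-4)))*(381986 + (248 - 169)*(-299)) = (296270 + (562 + (-5 - 4))/(2*(-5 - 4)))*(381986 + (248 - 169)*(-299)) = (296270 + (½)*(562 - 9)/(-9))*(381986 + 79*(-299)) = (296270 + (½)*(-⅑)*553)*(381986 - 23621) = (296270 - 553/18)*358365 = (5332307/18)*358365 = 636970732685/6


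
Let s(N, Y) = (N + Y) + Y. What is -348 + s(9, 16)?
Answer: -307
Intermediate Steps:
s(N, Y) = N + 2*Y
-348 + s(9, 16) = -348 + (9 + 2*16) = -348 + (9 + 32) = -348 + 41 = -307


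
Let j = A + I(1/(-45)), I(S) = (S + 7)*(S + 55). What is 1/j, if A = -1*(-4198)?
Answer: 2025/9277786 ≈ 0.00021826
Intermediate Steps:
I(S) = (7 + S)*(55 + S)
A = 4198
j = 9277786/2025 (j = 4198 + (385 + (1/(-45))**2 + 62/(-45)) = 4198 + (385 + (-1/45)**2 + 62*(-1/45)) = 4198 + (385 + 1/2025 - 62/45) = 4198 + 776836/2025 = 9277786/2025 ≈ 4581.6)
1/j = 1/(9277786/2025) = 2025/9277786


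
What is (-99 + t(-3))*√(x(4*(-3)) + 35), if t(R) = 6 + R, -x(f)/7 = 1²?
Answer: -192*√7 ≈ -507.98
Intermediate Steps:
x(f) = -7 (x(f) = -7*1² = -7*1 = -7)
(-99 + t(-3))*√(x(4*(-3)) + 35) = (-99 + (6 - 3))*√(-7 + 35) = (-99 + 3)*√28 = -192*√7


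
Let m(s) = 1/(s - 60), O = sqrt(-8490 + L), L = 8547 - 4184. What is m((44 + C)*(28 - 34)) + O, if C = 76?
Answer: -1/780 + I*sqrt(4127) ≈ -0.0012821 + 64.242*I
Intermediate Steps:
L = 4363
O = I*sqrt(4127) (O = sqrt(-8490 + 4363) = sqrt(-4127) = I*sqrt(4127) ≈ 64.242*I)
m(s) = 1/(-60 + s)
m((44 + C)*(28 - 34)) + O = 1/(-60 + (44 + 76)*(28 - 34)) + I*sqrt(4127) = 1/(-60 + 120*(-6)) + I*sqrt(4127) = 1/(-60 - 720) + I*sqrt(4127) = 1/(-780) + I*sqrt(4127) = -1/780 + I*sqrt(4127)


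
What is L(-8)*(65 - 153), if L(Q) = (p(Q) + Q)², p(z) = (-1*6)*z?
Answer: -140800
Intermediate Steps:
p(z) = -6*z
L(Q) = 25*Q² (L(Q) = (-6*Q + Q)² = (-5*Q)² = 25*Q²)
L(-8)*(65 - 153) = (25*(-8)²)*(65 - 153) = (25*64)*(-88) = 1600*(-88) = -140800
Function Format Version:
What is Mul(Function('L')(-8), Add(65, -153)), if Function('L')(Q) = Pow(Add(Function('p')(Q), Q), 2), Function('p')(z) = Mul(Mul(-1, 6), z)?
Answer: -140800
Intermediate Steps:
Function('p')(z) = Mul(-6, z)
Function('L')(Q) = Mul(25, Pow(Q, 2)) (Function('L')(Q) = Pow(Add(Mul(-6, Q), Q), 2) = Pow(Mul(-5, Q), 2) = Mul(25, Pow(Q, 2)))
Mul(Function('L')(-8), Add(65, -153)) = Mul(Mul(25, Pow(-8, 2)), Add(65, -153)) = Mul(Mul(25, 64), -88) = Mul(1600, -88) = -140800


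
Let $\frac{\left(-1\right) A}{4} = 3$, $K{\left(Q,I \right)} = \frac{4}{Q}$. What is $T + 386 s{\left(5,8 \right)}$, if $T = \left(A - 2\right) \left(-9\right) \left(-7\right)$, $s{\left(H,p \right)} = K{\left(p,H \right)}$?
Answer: $-689$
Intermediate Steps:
$A = -12$ ($A = \left(-4\right) 3 = -12$)
$s{\left(H,p \right)} = \frac{4}{p}$
$T = -882$ ($T = \left(-12 - 2\right) \left(-9\right) \left(-7\right) = \left(-14\right) \left(-9\right) \left(-7\right) = 126 \left(-7\right) = -882$)
$T + 386 s{\left(5,8 \right)} = -882 + 386 \cdot \frac{4}{8} = -882 + 386 \cdot 4 \cdot \frac{1}{8} = -882 + 386 \cdot \frac{1}{2} = -882 + 193 = -689$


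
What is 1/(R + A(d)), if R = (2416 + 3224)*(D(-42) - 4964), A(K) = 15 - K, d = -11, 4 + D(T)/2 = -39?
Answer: -1/28481974 ≈ -3.5110e-8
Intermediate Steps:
D(T) = -86 (D(T) = -8 + 2*(-39) = -8 - 78 = -86)
R = -28482000 (R = (2416 + 3224)*(-86 - 4964) = 5640*(-5050) = -28482000)
1/(R + A(d)) = 1/(-28482000 + (15 - 1*(-11))) = 1/(-28482000 + (15 + 11)) = 1/(-28482000 + 26) = 1/(-28481974) = -1/28481974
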